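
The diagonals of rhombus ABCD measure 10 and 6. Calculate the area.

Area of a rhombus = (d1 * d2) / 2
Area = (10 * 6) / 2
Area = 60 / 2
Area = 30

30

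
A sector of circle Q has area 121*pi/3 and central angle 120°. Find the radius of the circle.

r² = 360 × 121*pi/3 / (π × 120) = 121, so r = 11.

11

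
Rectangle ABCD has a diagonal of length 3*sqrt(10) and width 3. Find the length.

Using the Pythagorean theorem: d^2 = a^2 + b^2
b^2 = d^2 - a^2
b^2 = 90 - 9
b^2 = 81
b = sqrt(81) = 9

9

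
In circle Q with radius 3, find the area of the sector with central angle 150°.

The full circle has area πr² = π(3)² = 9*pi.
The sector covers 150° out of 360°, a fraction of 5/12.
Sector area = 9*pi × 5/12 = 15*pi/4.

15*pi/4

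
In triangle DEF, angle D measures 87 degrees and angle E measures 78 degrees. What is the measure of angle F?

By the triangle angle sum property, the three interior angles of any triangle add up to 180°.
We know angle D = 87° and angle E = 78°, so their sum is 165°.
Therefore angle F = 180° - 165° = 15°.

15 degrees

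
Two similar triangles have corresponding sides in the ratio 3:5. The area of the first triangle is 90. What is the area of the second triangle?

The ratio of areas of similar triangles = (side ratio)^2.
Side ratio = 3:5, so area ratio = 9:25.
Area of the second triangle / Area of the first triangle = 25/9
Area of the second triangle = 90 * 25/9 = 250

250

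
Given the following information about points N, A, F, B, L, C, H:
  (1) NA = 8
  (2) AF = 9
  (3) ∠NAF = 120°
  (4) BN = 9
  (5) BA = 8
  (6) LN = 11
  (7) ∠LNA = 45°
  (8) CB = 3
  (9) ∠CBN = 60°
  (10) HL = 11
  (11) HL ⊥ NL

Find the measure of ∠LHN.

Step 1: By the law of cosines on triangle HLN: HN² = 11² + 11² − 2·11·11·cos(90°) = 242, so HN = 11·√2.
Step 2: By the inverse law of cosines on triangle LHN: cos(∠LHN) = (11² + (11·√2)² − 11²) / (2·11·11·√2) = 242/342.24 = 0.7071, so ∠LHN = 45°.

Therefore, the measure of angle ∠LHN = 45°.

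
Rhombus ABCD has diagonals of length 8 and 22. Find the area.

The diagonals of a rhombus divide it into four right triangles.
Each triangle has legs 8/ 2 = 4 and 22/2 = 11, so each has area (1/2)*4*11 = 22.
Four such triangles give total area = (d1 * d2) / 2 = 88.

88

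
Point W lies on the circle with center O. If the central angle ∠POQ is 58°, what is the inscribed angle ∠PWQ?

Inscribed angle = 58° / 2 = 29° (inscribed angle theorem).

29°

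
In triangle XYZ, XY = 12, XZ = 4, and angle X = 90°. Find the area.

When two sides and the included angle are known, the area formula is (1/2)ab sin(C).
The height from one side to the opposite vertex is 4 sin(90°) = 4.
Area = (1/2) * 12 * 4 = 24.

24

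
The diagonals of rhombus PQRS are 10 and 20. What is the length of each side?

In a rhombus, the diagonals bisect each other perpendicularly, creating four congruent right triangles.
Each triangle has legs 5 (half of 10) and 10 (half of 20).
The hypotenuse of each right triangle is a side of the rhombus:
side = sqrt(5^2 + 10^2) = sqrt(125) = 5*sqrt(5)

5*sqrt(5)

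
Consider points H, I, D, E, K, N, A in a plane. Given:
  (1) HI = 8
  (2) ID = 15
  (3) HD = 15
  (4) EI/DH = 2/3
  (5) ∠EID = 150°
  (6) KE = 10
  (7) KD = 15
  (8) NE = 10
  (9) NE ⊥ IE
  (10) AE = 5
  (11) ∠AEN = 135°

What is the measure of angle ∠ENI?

From the given relations: EI = 2/3·DH = 2/3·15 = 10.
Step 1: By the law of cosines on triangle NEI: NI² = 10² + 10² − 2·10·10·cos(90°) = 200, so NI = 10·√2.
Step 2: By the inverse law of cosines on triangle ENI: cos(∠ENI) = (10² + (10·√2)² − 10²) / (2·10·10·√2) = 200/282.84 = 0.7071, so ∠ENI = 45°.

Therefore, the measure of angle ∠ENI = 45°.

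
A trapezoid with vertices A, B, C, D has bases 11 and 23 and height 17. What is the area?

Area = (11 + 23) * 17 / 2 = 578 / 2 = 289

289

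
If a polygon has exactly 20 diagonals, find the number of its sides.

Using d = n(n - 3)/2, we solve 20 = n(n - 3)/2.
So n(n - 3) = 40.
Testing n = 8: 8 * 5 = 40 = 40. Correct.
The polygon has 8 sides.

8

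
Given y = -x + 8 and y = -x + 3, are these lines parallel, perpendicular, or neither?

Slope of line 1: m1 = -1
Slope of line 2: m2 = -1
Since m1 = m2 = -1, the lines are parallel.

Parallel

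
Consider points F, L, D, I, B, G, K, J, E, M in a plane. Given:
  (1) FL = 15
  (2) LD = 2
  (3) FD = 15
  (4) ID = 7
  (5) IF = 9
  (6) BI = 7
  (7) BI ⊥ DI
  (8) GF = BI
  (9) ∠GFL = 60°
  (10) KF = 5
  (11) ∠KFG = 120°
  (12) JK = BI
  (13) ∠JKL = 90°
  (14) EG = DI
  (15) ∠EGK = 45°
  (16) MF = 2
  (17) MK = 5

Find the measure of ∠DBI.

Step 1: By the law of cosines on triangle BID: BD² = 7² + 7² − 2·7·7·cos(90°) = 98, so BD = 7·√2.
Step 2: By the inverse law of cosines on triangle DBI: cos(∠DBI) = ((7·√2)² + 7² − 7²) / (2·7·√2·7) = 98/138.59 = 0.7071, so ∠DBI = 45°.

Therefore, the measure of angle ∠DBI = 45°.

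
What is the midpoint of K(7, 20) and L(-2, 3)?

M = ((x₁ + x₂)/2, (y₁ + y₂)/2)
= ((7 + -2)/2, (20 + 3)/2)
= (5/2, 23/2) = (5/2, 23/2)

(5/2, 23/2)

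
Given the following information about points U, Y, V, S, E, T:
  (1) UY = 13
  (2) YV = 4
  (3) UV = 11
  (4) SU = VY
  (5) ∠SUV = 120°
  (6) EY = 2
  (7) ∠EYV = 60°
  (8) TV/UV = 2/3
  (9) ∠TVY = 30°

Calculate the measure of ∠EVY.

Step 1: By the law of cosines on triangle VYE: VE² = 4² + 2² − 2·4·2·cos(60°) = 12, so VE = 2·√3.
Step 2: By the inverse law of cosines on triangle EVY: cos(∠EVY) = ((2·√3)² + 4² − 2²) / (2·2·√3·4) = 24/27.71 = 0.866, so ∠EVY = 30°.

Therefore, the measure of angle ∠EVY = 30°.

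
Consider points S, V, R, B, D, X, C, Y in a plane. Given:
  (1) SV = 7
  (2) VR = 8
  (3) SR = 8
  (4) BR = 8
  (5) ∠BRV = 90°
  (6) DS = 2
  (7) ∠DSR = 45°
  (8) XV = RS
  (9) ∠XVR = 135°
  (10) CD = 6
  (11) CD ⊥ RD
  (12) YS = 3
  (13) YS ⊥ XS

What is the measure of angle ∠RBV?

Step 1: By the law of cosines on triangle BRV: BV² = 8² + 8² − 2·8·8·cos(90°) = 128, so BV = 8·√2.
Step 2: By the inverse law of cosines on triangle RBV: cos(∠RBV) = (8² + (8·√2)² − 8²) / (2·8·8·√2) = 128/181.02 = 0.7071, so ∠RBV = 45°.

Therefore, the measure of angle ∠RBV = 45°.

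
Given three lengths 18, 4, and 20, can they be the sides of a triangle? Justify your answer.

Check all three triangle inequalities:
18 + 4 = 22 > 20 ✓
18 + 20 = 38 > 4 ✓
4 + 20 = 24 > 18 ✓
All conditions hold, so these sides form a valid triangle.

Yes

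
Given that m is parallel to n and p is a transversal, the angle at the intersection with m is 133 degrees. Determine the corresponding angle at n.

Corresponding angles are equal: 133 degrees.

133 degrees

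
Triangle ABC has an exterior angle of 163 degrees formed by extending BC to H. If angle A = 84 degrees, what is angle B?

By the exterior angle theorem: exterior angle = sum of remote interior angles.
163 = 84 + angle B
angle B = 163 - 84 = 79 degrees

79 degrees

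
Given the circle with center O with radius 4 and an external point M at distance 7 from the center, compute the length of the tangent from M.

The tangent, radius, and line from the external point to the center form a right triangle.
The right angle is where the tangent meets the radius.
By the Pythagorean theorem: tangent² + 4² = 7²
tangent² = 49 - 16 = 33
tangent = sqrt(33)

sqrt(33)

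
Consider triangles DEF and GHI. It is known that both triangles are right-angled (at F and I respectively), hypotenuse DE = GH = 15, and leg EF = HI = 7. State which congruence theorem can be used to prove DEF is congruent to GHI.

The given information matches HL: The hypotenuse and one leg of two right triangles are equal (Hypotenuse-Leg).

HL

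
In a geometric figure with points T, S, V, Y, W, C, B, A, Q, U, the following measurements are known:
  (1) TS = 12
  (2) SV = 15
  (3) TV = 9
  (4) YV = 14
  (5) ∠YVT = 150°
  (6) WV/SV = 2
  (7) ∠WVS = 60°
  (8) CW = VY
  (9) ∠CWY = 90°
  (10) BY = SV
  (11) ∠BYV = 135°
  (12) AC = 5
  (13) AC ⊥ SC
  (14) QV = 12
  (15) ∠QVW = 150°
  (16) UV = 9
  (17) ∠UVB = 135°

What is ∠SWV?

From the given relations: WV = 2·SV = 2·15 = 30.
Step 1: By the law of cosines on triangle WVS: WS² = 30² + 15² − 2·30·15·cos(60°) = 675, so WS = 15·√3.
Step 2: By the inverse law of cosines on triangle SWV: cos(∠SWV) = ((15·√3)² + 30² − 15²) / (2·15·√3·30) = 1350/1558.85 = 0.866, so ∠SWV = 30°.

Therefore, the measure of angle ∠SWV = 30°.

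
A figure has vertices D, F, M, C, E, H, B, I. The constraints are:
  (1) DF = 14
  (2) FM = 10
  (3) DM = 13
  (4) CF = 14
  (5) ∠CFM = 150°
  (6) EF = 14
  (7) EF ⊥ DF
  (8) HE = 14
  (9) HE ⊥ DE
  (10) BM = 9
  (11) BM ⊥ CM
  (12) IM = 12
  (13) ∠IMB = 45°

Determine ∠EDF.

Step 1: By the law of cosines on triangle DFE: DE² = 14² + 14² − 2·14·14·cos(90°) = 392, so DE = 14·√2.
Step 2: By the inverse law of cosines on triangle EDF: cos(∠EDF) = ((14·√2)² + 14² − 14²) / (2·14·√2·14) = 392/554.37 = 0.7071, so ∠EDF = 45°.

Therefore, the measure of angle ∠EDF = 45°.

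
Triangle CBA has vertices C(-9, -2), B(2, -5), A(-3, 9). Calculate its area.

Shoelace: Area = (1/2)|-9(-5-9) + 2(9--2) + -3(-2--5)| = (1/2)(139) = 139/2

139/2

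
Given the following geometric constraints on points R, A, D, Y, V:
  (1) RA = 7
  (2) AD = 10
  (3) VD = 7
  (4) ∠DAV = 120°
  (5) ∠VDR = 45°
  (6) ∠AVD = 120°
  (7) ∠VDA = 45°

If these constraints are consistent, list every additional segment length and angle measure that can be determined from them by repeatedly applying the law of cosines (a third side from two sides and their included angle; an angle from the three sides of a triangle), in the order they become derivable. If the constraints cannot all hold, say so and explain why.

These constraints are not satisfiable: (4), (6) and (7) are the three interior angles of triangle DAV, which must sum to 180°, but 120° + 120° + 45° = 285°. No planar figure meets all of them, so nothing further can be derived.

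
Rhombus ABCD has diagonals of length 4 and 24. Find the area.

The diagonals of a rhombus divide it into four right triangles.
Each triangle has legs 4/ 2 = 2 and 24/2 = 12, so each has area (1/2)*2*12 = 12.
Four such triangles give total area = (d1 * d2) / 2 = 48.

48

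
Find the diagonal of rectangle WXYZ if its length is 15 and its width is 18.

d = sqrt(15^2 + 18^2) = sqrt(549) = 3*sqrt(61)

3*sqrt(61)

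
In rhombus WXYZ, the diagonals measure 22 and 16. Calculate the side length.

Half-diagonals are 11 and 8. side = sqrt(11^2 + 8^2) = sqrt(185)

sqrt(185)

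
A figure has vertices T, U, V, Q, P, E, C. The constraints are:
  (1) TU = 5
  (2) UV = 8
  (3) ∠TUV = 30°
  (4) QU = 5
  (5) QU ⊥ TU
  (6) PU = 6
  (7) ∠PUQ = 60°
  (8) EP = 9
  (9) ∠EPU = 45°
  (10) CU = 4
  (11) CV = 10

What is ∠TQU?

Step 1: By the law of cosines on triangle QUT: QT² = 5² + 5² − 2·5·5·cos(90°) = 50, so QT = 5·√2.
Step 2: By the inverse law of cosines on triangle TQU: cos(∠TQU) = ((5·√2)² + 5² − 5²) / (2·5·√2·5) = 50/70.71 = 0.7071, so ∠TQU = 45°.

Therefore, the measure of angle ∠TQU = 45°.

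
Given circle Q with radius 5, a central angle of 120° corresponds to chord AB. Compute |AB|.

Chord length = 2r sin(θ/2)
= 2 × 5 × sin(120°/2)
= 2 × 5 × sin(60°)
= 5*sqrt(3)

5*sqrt(3)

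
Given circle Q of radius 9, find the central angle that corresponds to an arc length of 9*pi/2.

Arc length L = 2πr × θ/360, so θ = 360L / (2πr).
θ = 360 × 9*pi/2 / (2π × 9)
θ = 90°
θ = 90°

90°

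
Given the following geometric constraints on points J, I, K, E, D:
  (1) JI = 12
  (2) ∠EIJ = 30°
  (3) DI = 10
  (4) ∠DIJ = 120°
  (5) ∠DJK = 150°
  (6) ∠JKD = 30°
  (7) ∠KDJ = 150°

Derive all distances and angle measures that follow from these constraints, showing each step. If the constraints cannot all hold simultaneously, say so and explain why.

These constraints are not satisfiable: (5), (6) and (7) are the three interior angles of triangle DJK, which must sum to 180°, but 150° + 30° + 150° = 330°. No planar figure meets all of them, so nothing further can be derived.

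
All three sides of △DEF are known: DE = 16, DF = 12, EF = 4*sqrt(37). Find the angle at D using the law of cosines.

cos(D) = (16² + 12² - (4*sqrt(37))²) / (2 × 16 × 12) = -1/2, so D = arccos(-1/2) = 120°.

120°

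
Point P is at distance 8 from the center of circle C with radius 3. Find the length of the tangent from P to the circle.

The tangent, radius, and line from the external point to the center form a right triangle.
The right angle is where the tangent meets the radius.
By the Pythagorean theorem: tangent² + 3² = 8²
tangent² = 64 - 9 = 55
tangent = sqrt(55)

sqrt(55)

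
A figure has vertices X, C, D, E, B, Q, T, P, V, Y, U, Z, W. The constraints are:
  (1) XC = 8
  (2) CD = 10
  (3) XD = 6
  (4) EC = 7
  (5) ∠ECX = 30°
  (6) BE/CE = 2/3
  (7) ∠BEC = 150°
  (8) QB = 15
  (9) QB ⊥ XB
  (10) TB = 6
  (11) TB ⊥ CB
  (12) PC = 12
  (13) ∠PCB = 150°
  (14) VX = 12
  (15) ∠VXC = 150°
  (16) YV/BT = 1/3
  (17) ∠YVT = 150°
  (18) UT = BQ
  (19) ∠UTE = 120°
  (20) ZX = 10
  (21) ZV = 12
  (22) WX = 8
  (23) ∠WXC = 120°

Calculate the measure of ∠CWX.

Step 1: By the law of cosines on triangle WXC: WC² = 8² + 8² − 2·8·8·cos(120°) = 192, so WC = 8·√3.
Step 2: By the inverse law of cosines on triangle CWX: cos(∠CWX) = ((8·√3)² + 8² − 8²) / (2·8·√3·8) = 192/221.7 = 0.866, so ∠CWX = 30°.

Therefore, the measure of angle ∠CWX = 30°.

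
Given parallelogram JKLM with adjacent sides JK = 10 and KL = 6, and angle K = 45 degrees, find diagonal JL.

The diagonal of a parallelogram can be found by treating two adjacent sides and the diagonal as a triangle.
Applying the law of cosines with sides 10, 6 and included angle 45°:
d^2 = 100 + 36 - 120*cos(45°) = 136 - 60*sqrt(2)
d = 2*sqrt(34 - 15*sqrt(2))

2*sqrt(34 - 15*sqrt(2))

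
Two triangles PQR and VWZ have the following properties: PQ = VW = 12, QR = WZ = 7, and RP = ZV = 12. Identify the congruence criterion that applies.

The given information provides:
PQ = VW = 12, QR = WZ = 7, and RP = ZV = 12
This matches the SSS congruence theorem.
All three pairs of corresponding sides are equal (Side-Side-Side).

SSS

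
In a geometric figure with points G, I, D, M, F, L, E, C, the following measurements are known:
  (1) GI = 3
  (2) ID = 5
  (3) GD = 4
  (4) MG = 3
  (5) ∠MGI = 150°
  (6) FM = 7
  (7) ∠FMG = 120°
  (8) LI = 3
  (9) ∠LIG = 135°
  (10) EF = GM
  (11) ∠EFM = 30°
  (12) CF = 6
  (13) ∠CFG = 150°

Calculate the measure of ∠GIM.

Step 1: By the law of cosines on triangle IGM: IM² = 3² + 3² − 2·3·3·cos(150°) = 33.59, so IM ≈ 5.8.
Step 2: By the inverse law of cosines on triangle GIM: cos(∠GIM) = (3² + 5.8² − 3²) / (2·3·5.8) = 33.59/34.77 = 0.9659, so ∠GIM = 15°.

Therefore, the measure of angle ∠GIM = 15°.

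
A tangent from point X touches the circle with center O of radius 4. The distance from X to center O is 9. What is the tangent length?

tangent = √(d² - r²) = √(9² - 4²) = √(81 - 16) = √65 = sqrt(65)

sqrt(65)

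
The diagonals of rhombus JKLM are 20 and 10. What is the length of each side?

Half-diagonals are 10 and 5. side = sqrt(10^2 + 5^2) = sqrt(125) = 5*sqrt(5)

5*sqrt(5)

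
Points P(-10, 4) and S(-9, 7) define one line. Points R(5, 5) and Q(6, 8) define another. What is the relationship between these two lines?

Slope of line 1: m1 = (7 - 4)/(-9 - -10) = 3/1 = 3
Slope of line 2: m2 = (8 - 5)/(6 - 5) = 3/1 = 3
m1 = m2, so the lines are parallel.

Parallel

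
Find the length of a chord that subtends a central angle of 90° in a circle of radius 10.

Chord length = 2r sin(θ/2)
= 2 × 10 × sin(90°/2)
= 2 × 10 × sin(45°)
= 10*sqrt(2)

10*sqrt(2)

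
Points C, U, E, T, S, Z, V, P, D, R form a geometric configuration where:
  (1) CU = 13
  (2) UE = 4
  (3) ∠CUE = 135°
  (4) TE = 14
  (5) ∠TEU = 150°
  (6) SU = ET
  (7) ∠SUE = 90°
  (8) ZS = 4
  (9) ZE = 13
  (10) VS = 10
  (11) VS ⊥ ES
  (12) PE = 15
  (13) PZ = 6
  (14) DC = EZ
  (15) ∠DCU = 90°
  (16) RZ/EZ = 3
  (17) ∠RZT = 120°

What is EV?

From the given relations: SU = ET = 14.
Step 1: By the law of cosines on triangle EUS: ES² = 4² + 14² − 2·4·14·cos(90°) = 212, so ES = 2·√53.
Step 2: By the law of cosines on triangle ESV: EV² = (2·√53)² + 10² − 2·2·√53·10·cos(90°) = 312, so EV = 2·√78.

Therefore, the length of EV = 2·√78.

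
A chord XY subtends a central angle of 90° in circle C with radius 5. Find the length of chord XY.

Chord = 2(5) sin(45°) = 5*sqrt(2)

5*sqrt(2)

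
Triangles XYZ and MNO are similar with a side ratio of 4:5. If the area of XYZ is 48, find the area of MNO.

The ratio of areas of similar triangles = (side ratio)^2.
Side ratio = 4:5, so area ratio = 16:25.
Area of MNO / Area of XYZ = 25/16
Area of MNO = 48 * 25/16 = 75

75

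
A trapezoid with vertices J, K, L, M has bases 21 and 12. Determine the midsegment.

The midsegment of a trapezoid = (base1 + base2) / 2
midsegment = (21 + 12) / 2
midsegment = 33 / 2
midsegment = 33/2

33/2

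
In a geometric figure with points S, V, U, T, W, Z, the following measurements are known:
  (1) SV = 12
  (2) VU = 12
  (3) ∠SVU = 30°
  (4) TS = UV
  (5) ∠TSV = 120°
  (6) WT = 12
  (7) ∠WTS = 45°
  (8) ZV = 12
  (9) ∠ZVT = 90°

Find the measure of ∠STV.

From the given relations: TS = UV = 12.
Step 1: By the law of cosines on triangle TSV: TV² = 12² + 12² − 2·12·12·cos(120°) = 432, so TV = 12·√3.
Step 2: By the inverse law of cosines on triangle STV: cos(∠STV) = (12² + (12·√3)² − 12²) / (2·12·12·√3) = 432/498.83 = 0.866, so ∠STV = 30°.

Therefore, the measure of angle ∠STV = 30°.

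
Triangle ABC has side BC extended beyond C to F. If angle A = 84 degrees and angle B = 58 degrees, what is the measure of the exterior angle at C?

By the exterior angle theorem, an exterior angle of a triangle equals the sum of the two remote interior angles.
Exterior angle = angle A + angle B
Exterior angle = 84 + 58 = 142 degrees

142 degrees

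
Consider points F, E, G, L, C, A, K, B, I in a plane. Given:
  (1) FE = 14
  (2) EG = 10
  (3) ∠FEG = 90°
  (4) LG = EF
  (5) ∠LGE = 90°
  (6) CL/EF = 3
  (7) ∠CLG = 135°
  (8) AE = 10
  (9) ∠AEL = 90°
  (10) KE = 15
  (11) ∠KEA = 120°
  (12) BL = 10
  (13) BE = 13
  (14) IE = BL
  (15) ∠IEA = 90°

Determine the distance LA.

From the given relations: LG = EF = 14.
Step 1: By the law of cosines on triangle LGE: LE² = 14² + 10² − 2·14·10·cos(90°) = 296, so LE = 2·√74.
Step 2: By the law of cosines on triangle LEA: LA² = (2·√74)² + 10² − 2·2·√74·10·cos(90°) = 396, so LA = 6·√11.

Therefore, the length of LA = 6·√11.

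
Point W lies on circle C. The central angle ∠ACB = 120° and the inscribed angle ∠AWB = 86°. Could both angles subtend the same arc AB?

By the inscribed angle theorem, the inscribed angle for a central angle of 120° should be 120° / 2 = 60°.
The given inscribed angle is 86°, which does not equal 60°.
Therefore, no, they do not correspond to the same arc.

No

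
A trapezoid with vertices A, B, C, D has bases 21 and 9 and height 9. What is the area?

A trapezoid's area equals the midsegment times the height.
The midsegment is (21 + 9) / 2 = 15.
Area = 15 * 9 = 135.

135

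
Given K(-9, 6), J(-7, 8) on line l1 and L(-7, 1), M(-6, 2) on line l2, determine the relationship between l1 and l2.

Slope of line 1: m1 = (8 - 6)/(-7 - -9) = 2/2 = 1
Slope of line 2: m2 = (2 - 1)/(-6 - -7) = 1/1 = 1
Since m1 = m2 = 1, the lines are parallel.

Parallel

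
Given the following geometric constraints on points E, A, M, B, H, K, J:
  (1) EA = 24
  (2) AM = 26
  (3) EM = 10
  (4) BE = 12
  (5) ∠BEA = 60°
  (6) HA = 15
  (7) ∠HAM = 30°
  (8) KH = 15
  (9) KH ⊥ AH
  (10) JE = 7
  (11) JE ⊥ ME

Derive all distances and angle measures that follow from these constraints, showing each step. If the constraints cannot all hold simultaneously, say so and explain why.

The constraints are consistent.

Step 1: From AE = 24, EB = 12, and ∠AEB = 60°, by the law of cosines:
  AB² = AE² + EB² - 2·AE·EB·cos(60°) = 576 + 144 - 288 = 432
  AB = 12·√3

Step 2: From AH = 15, HK = 15, and ∠AHK = 90°, by the law of cosines:
  AK² = AH² + HK² - 2·AH·HK·cos(90°) = 225 + 225 - 0 = 450
  AK = 15·√2

Step 3: From MA = 26, AH = 15, and ∠MAH = 30°, by the law of cosines:
  MH² = MA² + AH² - 2·MA·AH·cos(30°) = 676 + 225 - 675.5 = 225.5
  MH ≈ 15.02

Step 4: From ME = 10, EJ = 7, and ∠MEJ = 90°, by the law of cosines:
  MJ² = ME² + EJ² - 2·ME·EJ·cos(90°) = 100 + 49 - 0 = 149
  MJ = √149

Step 5: From EA = 24, EM = 10, AM = 26, by the inverse law of cosines:
  cos(∠AEM) = (EA² + EM² - AM²) / (2·EA·EM)
  ∠AEM = 90°

Step 6: From AE = 24, AM = 26, EM = 10, by the inverse law of cosines:
  cos(∠EAM) = (AE² + AM² - EM²) / (2·AE·AM)
  ∠EAM = 22.62°

Step 7: From MA = 26, ME = 10, AE = 24, by the inverse law of cosines:
  cos(∠AME) = (MA² + ME² - AE²) / (2·MA·ME)
  ∠AME = 67.38°

Step 8: From AB = 12·√3, AE = 24, BE = 12, by the inverse law of cosines:
  cos(∠BAE) = (AB² + AE² - BE²) / (2·AB·AE)
  ∠BAE = 30°

Step 9: From AH = 15, AK = 15·√2, HK = 15, by the inverse law of cosines:
  cos(∠HAK) = (AH² + AK² - HK²) / (2·AH·AK)
  ∠HAK = 45°

Step 10: From MA = 26, MH = 15.02, AH = 15, by the inverse law of cosines:
  cos(∠AMH) = (MA² + MH² - AH²) / (2·MA·MH)
  ∠AMH = 29.96°

Step 11: From ME = 10, MJ = √149, EJ = 7, by the inverse law of cosines:
  cos(∠EMJ) = (ME² + MJ² - EJ²) / (2·ME·MJ)
  ∠EMJ = 34.99°

Step 12: From BA = 12·√3, BE = 12, AE = 24, by the inverse law of cosines:
  cos(∠ABE) = (BA² + BE² - AE²) / (2·BA·BE)
  ∠ABE = 90°

Step 13: From HA = 15, HM = 15.02, AM = 26, by the inverse law of cosines:
  cos(∠AHM) = (HA² + HM² - AM²) / (2·HA·HM)
  ∠AHM = 120.04°

Step 14: From KA = 15·√2, KH = 15, AH = 15, by the inverse law of cosines:
  cos(∠AKH) = (KA² + KH² - AH²) / (2·KA·KH)
  ∠AKH = 45°

Step 15: From JE = 7, JM = √149, EM = 10, by the inverse law of cosines:
  cos(∠EJM) = (JE² + JM² - EM²) / (2·JE·JM)
  ∠EJM = 55.01°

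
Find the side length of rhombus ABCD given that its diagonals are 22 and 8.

In a rhombus, the diagonals bisect each other perpendicularly, creating four congruent right triangles.
Each triangle has legs 11 (half of 22) and 4 (half of 8).
The hypotenuse of each right triangle is a side of the rhombus:
side = sqrt(11^2 + 4^2) = sqrt(137)

sqrt(137)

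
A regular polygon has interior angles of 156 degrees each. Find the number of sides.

The exterior angle is the supplement of the interior angle: 180 - 156 = 24 degrees.
Since the exterior angles of any convex polygon sum to 360 degrees, the number of sides is 360 / 24 = 15.

15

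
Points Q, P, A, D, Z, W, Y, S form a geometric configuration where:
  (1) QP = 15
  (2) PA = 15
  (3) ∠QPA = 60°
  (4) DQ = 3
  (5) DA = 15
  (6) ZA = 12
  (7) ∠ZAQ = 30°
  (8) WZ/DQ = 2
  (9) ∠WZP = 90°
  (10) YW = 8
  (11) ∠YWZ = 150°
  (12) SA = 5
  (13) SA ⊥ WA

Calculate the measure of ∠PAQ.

Step 1: By the law of cosines on triangle APQ: AQ² = 15² + 15² − 2·15·15·cos(60°) = 225, so AQ = 15.
Step 2: By the inverse law of cosines on triangle PAQ: cos(∠PAQ) = (15² + 15² − 15²) / (2·15·15) = 225/450 = 0.5, so ∠PAQ = 60°.

Therefore, the measure of angle ∠PAQ = 60°.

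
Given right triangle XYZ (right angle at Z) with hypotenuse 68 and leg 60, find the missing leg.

By the Pythagorean theorem: YZ^2 = XY^2 - XZ^2
YZ^2 = 68^2 - 60^2 = 4624 - 3600 = 1024
YZ = sqrt(1024) = 32

32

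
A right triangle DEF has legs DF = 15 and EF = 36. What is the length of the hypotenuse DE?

DE = sqrt(15^2 + 36^2) = sqrt(1521) = 39

39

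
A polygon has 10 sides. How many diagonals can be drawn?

The number of diagonals in an n-gon is n(n - 3)/2.
For n = 10: 10(10 - 3)/2 = 10 × 7 / 2 = 35.

35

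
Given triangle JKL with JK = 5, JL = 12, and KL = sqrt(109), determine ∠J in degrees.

By the inverse law of cosines: cos(J) = (JK² + JL² - KL²) / (2 × JK × JL)
cos(J) = (5² + 12² - (sqrt(109))²) / (2 × 5 × 12)
cos(J) = (25 + 144 - (109)) / 120
cos(J) = 1/2
J = arccos(1/2) = 60°

60°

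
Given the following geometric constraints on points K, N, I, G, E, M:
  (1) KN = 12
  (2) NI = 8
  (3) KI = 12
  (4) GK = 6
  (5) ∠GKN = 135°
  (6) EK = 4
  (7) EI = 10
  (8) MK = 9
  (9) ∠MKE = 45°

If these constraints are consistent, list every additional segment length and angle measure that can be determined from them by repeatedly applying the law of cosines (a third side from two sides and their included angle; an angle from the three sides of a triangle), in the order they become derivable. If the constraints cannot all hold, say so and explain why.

The constraints are consistent. Derivable facts, in order:
After 1 step:
- EM ≈ 6.79
- NG ≈ 16.79
- ∠EIK = 18.19°
- ∠EKI = 51.32°
- ∠IEK = 110.49°
- ∠IKN = 38.94°
- ∠INK = 70.53°
- ∠KIN = 70.53°
After 2 steps:
- ∠EMK = 24.62°
- ∠GNK = 14.64°
- ∠KEM = 110.38°
- ∠KGN = 30.36°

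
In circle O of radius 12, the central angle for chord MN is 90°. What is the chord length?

Chord = 2(12) sin(45°) = 12*sqrt(2)

12*sqrt(2)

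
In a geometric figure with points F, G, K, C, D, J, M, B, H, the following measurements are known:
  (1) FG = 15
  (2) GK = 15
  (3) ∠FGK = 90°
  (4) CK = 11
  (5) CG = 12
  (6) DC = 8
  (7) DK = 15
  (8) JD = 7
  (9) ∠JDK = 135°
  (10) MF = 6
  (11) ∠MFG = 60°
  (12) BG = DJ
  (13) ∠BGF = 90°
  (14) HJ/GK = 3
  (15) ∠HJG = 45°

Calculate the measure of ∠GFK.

Step 1: By the law of cosines on triangle FGK: FK² = 15² + 15² − 2·15·15·cos(90°) = 450, so FK = 15·√2.
Step 2: By the inverse law of cosines on triangle GFK: cos(∠GFK) = (15² + (15·√2)² − 15²) / (2·15·15·√2) = 450/636.4 = 0.7071, so ∠GFK = 45°.

Therefore, the measure of angle ∠GFK = 45°.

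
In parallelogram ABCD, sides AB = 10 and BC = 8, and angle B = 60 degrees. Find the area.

Area = a * b * sin(theta)
Area = 10 * 8 * sin(60 degrees)
Area = 80 * sqrt(3)/2
Area = 40*sqrt(3)

40*sqrt(3)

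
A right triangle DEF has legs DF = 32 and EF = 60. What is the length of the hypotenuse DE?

DE = sqrt(32^2 + 60^2) = sqrt(4624) = 68

68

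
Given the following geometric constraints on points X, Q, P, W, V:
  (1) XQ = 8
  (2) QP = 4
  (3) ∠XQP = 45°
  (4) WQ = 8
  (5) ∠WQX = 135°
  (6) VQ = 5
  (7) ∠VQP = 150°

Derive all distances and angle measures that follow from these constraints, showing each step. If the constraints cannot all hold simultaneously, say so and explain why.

The constraints are consistent.

Step 1: From XQ = 8, QP = 4, and ∠XQP = 45°, by the law of cosines:
  XP² = XQ² + QP² - 2·XQ·QP·cos(45°) = 64 + 16 - 45.25 = 34.75
  XP ≈ 5.89

Step 2: From XQ = 8, QW = 8, and ∠XQW = 135°, by the law of cosines:
  XW² = XQ² + QW² - 2·XQ·QW·cos(135°) = 64 + 64 + 90.51 = 218.5
  XW ≈ 14.78

Step 3: From PQ = 4, QV = 5, and ∠PQV = 150°, by the law of cosines:
  PV² = PQ² + QV² - 2·PQ·QV·cos(150°) = 16 + 25 + 34.64 = 75.64
  PV ≈ 8.7

Step 4: From XP = 5.89, XQ = 8, PQ = 4, by the inverse law of cosines:
  cos(∠PXQ) = (XP² + XQ² - PQ²) / (2·XP·XQ)
  ∠PXQ = 28.68°

Step 5: From XQ = 8, XW = 14.78, QW = 8, by the inverse law of cosines:
  cos(∠QXW) = (XQ² + XW² - QW²) / (2·XQ·XW)
  ∠QXW = 22.5°

Step 6: From PQ = 4, PV = 8.7, QV = 5, by the inverse law of cosines:
  cos(∠QPV) = (PQ² + PV² - QV²) / (2·PQ·PV)
  ∠QPV = 16.71°

Step 7: From PQ = 4, PX = 5.89, QX = 8, by the inverse law of cosines:
  cos(∠QPX) = (PQ² + PX² - QX²) / (2·PQ·PX)
  ∠QPX = 106.32°

Step 8: From WQ = 8, WX = 14.78, QX = 8, by the inverse law of cosines:
  cos(∠QWX) = (WQ² + WX² - QX²) / (2·WQ·WX)
  ∠QWX = 22.5°

Step 9: From VP = 8.7, VQ = 5, PQ = 4, by the inverse law of cosines:
  cos(∠PVQ) = (VP² + VQ² - PQ²) / (2·VP·VQ)
  ∠PVQ = 13.29°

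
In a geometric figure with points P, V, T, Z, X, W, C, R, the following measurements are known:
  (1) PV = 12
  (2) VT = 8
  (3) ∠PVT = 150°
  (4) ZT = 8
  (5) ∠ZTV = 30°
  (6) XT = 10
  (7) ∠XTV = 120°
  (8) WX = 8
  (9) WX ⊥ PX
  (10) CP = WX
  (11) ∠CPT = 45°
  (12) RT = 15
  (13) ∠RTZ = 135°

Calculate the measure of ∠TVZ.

Step 1: By the law of cosines on triangle VTZ: VZ² = 8² + 8² − 2·8·8·cos(30°) = 17.15, so VZ ≈ 4.14.
Step 2: By the inverse law of cosines on triangle TVZ: cos(∠TVZ) = (8² + 4.14² − 8²) / (2·8·4.14) = 17.15/66.26 = 0.2588, so ∠TVZ = 75°.

Therefore, the measure of angle ∠TVZ = 75°.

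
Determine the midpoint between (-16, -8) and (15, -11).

M = ((x₁ + x₂)/2, (y₁ + y₂)/2)
= ((-16 + 15)/2, (-8 + -11)/2)
= (-1/2, -19/2) = (-1/2, -19/2)

(-1/2, -19/2)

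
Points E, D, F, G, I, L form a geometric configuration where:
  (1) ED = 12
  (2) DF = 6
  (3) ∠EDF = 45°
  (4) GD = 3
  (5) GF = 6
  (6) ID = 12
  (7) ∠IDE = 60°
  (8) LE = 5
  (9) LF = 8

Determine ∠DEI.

Step 1: By the law of cosines on triangle EDI: EI² = 12² + 12² − 2·12·12·cos(60°) = 144, so EI = 12.
Step 2: By the inverse law of cosines on triangle DEI: cos(∠DEI) = (12² + 12² − 12²) / (2·12·12) = 144/288 = 0.5, so ∠DEI = 60°.

Therefore, the measure of angle ∠DEI = 60°.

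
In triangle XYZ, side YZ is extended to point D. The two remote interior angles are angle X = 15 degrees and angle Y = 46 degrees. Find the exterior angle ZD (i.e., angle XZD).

The interior angle at Z is 180 - 15 - 46 = 119 degrees.
The exterior angle and interior angle at Z are supplementary:
Exterior angle = 180 - 119 = 61 degrees.

61 degrees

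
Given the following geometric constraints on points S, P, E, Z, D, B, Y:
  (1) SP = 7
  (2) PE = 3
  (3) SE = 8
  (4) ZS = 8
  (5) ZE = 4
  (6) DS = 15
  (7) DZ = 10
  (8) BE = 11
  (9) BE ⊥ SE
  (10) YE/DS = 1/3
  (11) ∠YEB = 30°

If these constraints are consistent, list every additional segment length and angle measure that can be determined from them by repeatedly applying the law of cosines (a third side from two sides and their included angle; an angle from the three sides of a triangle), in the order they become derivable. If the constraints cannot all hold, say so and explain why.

The constraints are consistent. Derivable facts, in order:
After 1 step:
- BY ≈ 7.12
- SB = √185
- ∠DSZ = 38.05°
- ∠DZS = 112.41°
- ∠EPS = 98.21°
- ∠ESP = 21.79°
- ∠ESZ = 28.96°
- ∠EZS = 75.52°
- ∠PES = 60°
- ∠SDZ = 29.54°
- ∠SEZ = 75.52°
After 2 steps:
- ∠BSE = 53.97°
- ∠BYE = 129.45°
- ∠EBS = 36.03°
- ∠EBY = 20.55°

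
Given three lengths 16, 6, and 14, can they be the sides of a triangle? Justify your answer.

For three segments to close into a triangle, no single side can be as long as the other two combined.
The longest side is 16, and 6 + 14 = 20 > 16.
A triangle can be formed.

Yes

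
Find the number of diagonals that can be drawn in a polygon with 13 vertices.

Each of the 13 vertices connects to 10 non-adjacent vertices via diagonals.
Total connections = 13 × 10 = 130, but each diagonal is counted twice.
Number of diagonals = 130 / 2 = 65.

65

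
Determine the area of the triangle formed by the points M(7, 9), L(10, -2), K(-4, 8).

The Shoelace formula computes the area from vertex coordinates by summing cross products.
For vertices (7,9), (10,-2), (-4,8):
Signed sum = 7*-2 - 10*9 + 10*8 - -4*-2 + -4*9 - 7*8
= -104 + 72 + -92 = -124
Area = (1/2)|-124| = 62.

62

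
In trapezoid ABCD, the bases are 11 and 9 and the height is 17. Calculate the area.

Area = (11 + 9) * 17 / 2 = 340 / 2 = 170

170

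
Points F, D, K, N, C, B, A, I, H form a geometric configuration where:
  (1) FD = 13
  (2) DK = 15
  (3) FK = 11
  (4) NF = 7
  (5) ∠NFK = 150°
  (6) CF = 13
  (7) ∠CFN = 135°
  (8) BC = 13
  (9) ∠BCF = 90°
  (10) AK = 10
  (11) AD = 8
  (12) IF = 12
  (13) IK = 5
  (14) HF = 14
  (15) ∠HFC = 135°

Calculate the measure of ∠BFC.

Step 1: By the law of cosines on triangle FCB: FB² = 13² + 13² − 2·13·13·cos(90°) = 338, so FB = 13·√2.
Step 2: By the inverse law of cosines on triangle BFC: cos(∠BFC) = ((13·√2)² + 13² − 13²) / (2·13·√2·13) = 338/478 = 0.7071, so ∠BFC = 45°.

Therefore, the measure of angle ∠BFC = 45°.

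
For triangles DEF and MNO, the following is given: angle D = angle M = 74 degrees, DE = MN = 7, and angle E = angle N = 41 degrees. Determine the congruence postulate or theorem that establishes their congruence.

Consider the given information: angle D = angle M = 74 degrees, DE = MN = 7, and angle E = angle N = 41 degrees
This is not SSS or SAS: SSS requires all three pairs of sides, but we don't have that. SAS requires two sides and the included angle between them.
The correct criterion is ASA. Two pairs of corresponding angles and the included side are equal (Angle-Side-Angle).

ASA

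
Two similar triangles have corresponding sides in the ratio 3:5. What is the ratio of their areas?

Area ratio = (side ratio)^2 = (3/5)^2 = 9:25.

9:25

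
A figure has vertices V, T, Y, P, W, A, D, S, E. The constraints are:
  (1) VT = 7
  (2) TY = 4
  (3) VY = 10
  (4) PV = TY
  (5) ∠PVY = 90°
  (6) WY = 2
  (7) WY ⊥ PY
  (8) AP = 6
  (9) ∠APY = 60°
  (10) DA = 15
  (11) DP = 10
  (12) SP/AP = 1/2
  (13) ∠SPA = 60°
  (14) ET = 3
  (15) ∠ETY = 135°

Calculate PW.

From the given relations: PV = TY = 4.
Step 1: By the law of cosines on triangle PVY: PY² = 4² + 10² − 2·4·10·cos(90°) = 116, so PY = 2·√29.
Step 2: By the law of cosines on triangle PYW: PW² = (2·√29)² + 2² − 2·2·√29·2·cos(90°) = 120, so PW = 2·√30.

Therefore, the length of PW = 2·√30.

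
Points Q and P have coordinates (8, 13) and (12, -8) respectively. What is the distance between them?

d = sqrt((4)^2 + (-21)^2) = sqrt(457)

sqrt(457)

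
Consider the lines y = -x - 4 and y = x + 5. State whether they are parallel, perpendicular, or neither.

Slope of line 1: m1 = -1
Slope of line 2: m2 = 1
m1 * m2 = -1, so perpendicular.

Perpendicular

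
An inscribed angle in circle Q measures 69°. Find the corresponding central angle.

The inscribed angle theorem states that a central angle is always twice any inscribed angle that subtends the same arc.
Since the inscribed angle is 69°, the central angle = 2 × 69° = 138°.

138°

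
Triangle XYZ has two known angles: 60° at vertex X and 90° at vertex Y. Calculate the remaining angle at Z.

Let angle Z = x. Then 60 + 90 + x = 180.
x = 180 - 150 = 30 degrees.

30 degrees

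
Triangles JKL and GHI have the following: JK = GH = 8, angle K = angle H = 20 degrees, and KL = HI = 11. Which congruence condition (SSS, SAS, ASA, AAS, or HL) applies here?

The given information provides:
JK = GH = 8, angle K = angle H = 20 degrees, and KL = HI = 11
This matches the SAS congruence theorem.
Two pairs of corresponding sides and the included angle are equal (Side-Angle-Side).

SAS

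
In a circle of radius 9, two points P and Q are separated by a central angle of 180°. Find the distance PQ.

Drop a perpendicular from the center to the chord, bisecting both the chord and the central angle.
Each half-chord = r sin(θ/2) = 9 sin(90°).
The full chord = 2 × 9 × sin(90°) = 18.

18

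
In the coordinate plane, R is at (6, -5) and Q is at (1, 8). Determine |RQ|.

The horizontal distance is |1 - 6| = 5 and the vertical distance is |8 - -5| = 13.
By the Pythagorean theorem, d = sqrt(5^2 + 13^2) = sqrt(194).

sqrt(194)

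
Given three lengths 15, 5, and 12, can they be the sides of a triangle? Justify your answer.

Check all three triangle inequalities:
15 + 5 = 20 > 12 ✓
15 + 12 = 27 > 5 ✓
5 + 12 = 17 > 15 ✓
All conditions hold, so these sides form a valid triangle.

Yes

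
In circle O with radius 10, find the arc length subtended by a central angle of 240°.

Arc length = 2π(10)(2/3) = 40*pi/3

40*pi/3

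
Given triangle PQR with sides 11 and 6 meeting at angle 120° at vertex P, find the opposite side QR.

When two sides and the included angle are known, the law of cosines gives the third side.
c^2 = a^2 + b^2 - 2ab cos(C) generalizes the Pythagorean theorem to non-right triangles.
Here: QR^2 = 121 + 36 - 132*(-1/2) = 223
QR = sqrt(223)

sqrt(223)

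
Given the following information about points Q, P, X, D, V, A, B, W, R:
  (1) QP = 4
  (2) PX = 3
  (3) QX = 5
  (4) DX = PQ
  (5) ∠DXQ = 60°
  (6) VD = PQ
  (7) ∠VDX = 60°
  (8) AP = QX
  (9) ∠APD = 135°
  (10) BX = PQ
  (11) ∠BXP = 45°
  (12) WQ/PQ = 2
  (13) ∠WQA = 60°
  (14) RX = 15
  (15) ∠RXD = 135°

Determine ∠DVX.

From the given relations: VD = PQ = 4; DX = PQ = 4.
Step 1: By the law of cosines on triangle VDX: VX² = 4² + 4² − 2·4·4·cos(60°) = 16, so VX = 4.
Step 2: By the inverse law of cosines on triangle DVX: cos(∠DVX) = (4² + 4² − 4²) / (2·4·4) = 16/32 = 0.5, so ∠DVX = 60°.

Therefore, the measure of angle ∠DVX = 60°.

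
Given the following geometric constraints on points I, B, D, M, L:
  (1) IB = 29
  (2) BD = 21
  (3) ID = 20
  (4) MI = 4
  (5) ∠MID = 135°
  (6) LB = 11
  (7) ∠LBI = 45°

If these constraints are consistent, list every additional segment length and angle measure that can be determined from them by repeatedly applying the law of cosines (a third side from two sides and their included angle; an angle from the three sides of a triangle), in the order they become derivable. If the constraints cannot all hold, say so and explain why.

The constraints are consistent. Derivable facts, in order:
After 1 step:
- DM ≈ 23
- IL ≈ 22.6
- ∠BDI = 90°
- ∠BID = 46.4°
- ∠DBI = 43.6°
After 2 steps:
- ∠BIL = 20.13°
- ∠BLI = 114.87°
- ∠DMI = 37.94°
- ∠IDM = 7.06°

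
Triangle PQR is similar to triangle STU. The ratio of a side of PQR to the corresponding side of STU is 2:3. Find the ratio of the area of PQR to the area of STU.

Area ratio = (side ratio)^2 = (2/3)^2 = 4:9.

4:9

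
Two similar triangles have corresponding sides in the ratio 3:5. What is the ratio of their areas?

Area ratio = (side ratio)^2 = (3/5)^2 = 9:25.

9:25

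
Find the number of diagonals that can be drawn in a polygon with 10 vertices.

Total line segments between 10 vertices = C(10,2) = 45.
Subtract the 10 sides: 45 - 10 = 35 diagonals.

35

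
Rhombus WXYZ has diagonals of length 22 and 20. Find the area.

Area = (22 * 20) / 2 = 440 / 2 = 220

220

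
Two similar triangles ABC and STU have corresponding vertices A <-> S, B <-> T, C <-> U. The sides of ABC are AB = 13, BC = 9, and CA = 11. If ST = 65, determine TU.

Similar triangles have proportional sides. Setting up the proportion:
ST / AB = TU / BC
65 / 13 = TU / 9
TU = 9 * 65 / 13 = 45.

45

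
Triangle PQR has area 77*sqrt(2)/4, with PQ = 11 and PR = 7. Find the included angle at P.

From the SAS area formula Area = (1/2)ab sin(C), rearranging gives sin(C) = 2*Area/(ab).
sin(C) = 2 * 77*sqrt(2)/4 / (77) = sqrt(2)/2.
Therefore C = arcsin(sqrt(2)/2) = 45°.
Since sin(180° - C) = sin(C), the obtuse angle 135° gives the same area, so C = 45° or C = 135°.

45° or 135°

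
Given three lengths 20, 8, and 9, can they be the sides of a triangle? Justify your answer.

Check the triangle inequality: 8 + 9 = 17 ≤ 20.
Since the sum of two sides does not exceed the third, no triangle can be formed.

No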